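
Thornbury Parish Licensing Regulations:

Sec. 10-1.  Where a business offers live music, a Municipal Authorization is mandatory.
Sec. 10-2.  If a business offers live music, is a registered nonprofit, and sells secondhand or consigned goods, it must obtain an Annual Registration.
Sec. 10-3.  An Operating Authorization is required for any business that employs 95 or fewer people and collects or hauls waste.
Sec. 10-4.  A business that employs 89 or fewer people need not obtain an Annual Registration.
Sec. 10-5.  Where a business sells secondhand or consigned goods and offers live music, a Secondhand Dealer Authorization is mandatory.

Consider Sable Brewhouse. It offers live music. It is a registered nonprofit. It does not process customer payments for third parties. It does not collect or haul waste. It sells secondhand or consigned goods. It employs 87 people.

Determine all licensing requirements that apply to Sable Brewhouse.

Sec. 10-1. offers live music → Municipal Authorization required.
Sec. 10-2. offers live music; is a registered nonprofit; sells secondhand or consigned goods → Annual Registration required.
Sec. 10-3. employees 87 ≤ 95; does not collect or haul waste → Operating Authorization not required.
Sec. 10-4. employees 87 ≤ 89 → exempt from Annual Registration.
Sec. 10-5. sells secondhand or consigned goods; offers live music → Secondhand Dealer Authorization required.

Municipal Authorization, Secondhand Dealer Authorization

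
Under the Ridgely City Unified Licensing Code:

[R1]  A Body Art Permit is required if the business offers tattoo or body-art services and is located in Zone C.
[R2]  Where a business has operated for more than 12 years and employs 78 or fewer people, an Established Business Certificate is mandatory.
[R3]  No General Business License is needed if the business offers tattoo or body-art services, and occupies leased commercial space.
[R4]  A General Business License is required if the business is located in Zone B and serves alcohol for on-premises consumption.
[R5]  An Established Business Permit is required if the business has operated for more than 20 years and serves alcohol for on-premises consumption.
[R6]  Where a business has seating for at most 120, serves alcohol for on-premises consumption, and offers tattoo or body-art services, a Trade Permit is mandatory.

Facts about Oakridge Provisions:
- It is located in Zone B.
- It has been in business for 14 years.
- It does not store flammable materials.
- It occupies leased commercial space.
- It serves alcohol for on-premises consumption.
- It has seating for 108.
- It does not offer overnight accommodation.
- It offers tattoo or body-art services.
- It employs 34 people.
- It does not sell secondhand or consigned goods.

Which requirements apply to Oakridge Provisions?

[R1] offers tattoo or body-art services; is located in Zone B (not: is located in Zone C) → Body Art Permit not required.
[R2] years in business 14 > 12; employees 34 ≤ 78 → Established Business Certificate required.
[R3] offers tattoo or body-art services; occupies leased commercial space → exempt from General Business License.
[R4] is located in Zone B; serves alcohol for on-premises consumption → General Business License required.
[R5] years in business 14 ≤ 20; serves alcohol for on-premises consumption → Established Business Permit not required.
[R6] seating 108 ≤ 120; serves alcohol for on-premises consumption; offers tattoo or body-art services → Trade Permit required.

Established Business Certificate, Trade Permit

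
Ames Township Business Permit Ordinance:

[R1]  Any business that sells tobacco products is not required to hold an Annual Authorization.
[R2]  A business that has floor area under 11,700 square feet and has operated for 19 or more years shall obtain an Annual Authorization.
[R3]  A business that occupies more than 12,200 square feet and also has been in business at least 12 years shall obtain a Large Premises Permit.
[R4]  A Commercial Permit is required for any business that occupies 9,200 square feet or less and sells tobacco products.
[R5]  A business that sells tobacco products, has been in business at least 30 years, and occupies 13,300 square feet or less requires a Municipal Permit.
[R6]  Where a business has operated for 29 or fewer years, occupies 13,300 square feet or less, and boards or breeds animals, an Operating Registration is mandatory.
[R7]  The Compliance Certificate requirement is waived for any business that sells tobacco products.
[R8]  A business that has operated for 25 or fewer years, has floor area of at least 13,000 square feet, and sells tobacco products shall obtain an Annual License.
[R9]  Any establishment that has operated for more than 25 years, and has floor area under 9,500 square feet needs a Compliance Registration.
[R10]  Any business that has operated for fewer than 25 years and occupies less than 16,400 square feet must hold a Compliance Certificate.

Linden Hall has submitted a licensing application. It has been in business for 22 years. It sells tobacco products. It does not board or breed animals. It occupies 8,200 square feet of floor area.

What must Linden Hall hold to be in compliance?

Commercial Permit

[R1] sells tobacco products → exempt from Annual Authorization.
[R2] floor area 8,200 square feet < 11,700 square feet; years in business 22 ≥ 19 → Annual Authorization required.
[R3] floor area 8,200 square feet ≤ 12,200 square feet; years in business 22 ≥ 12 → Large Premises Permit not required.
[R4] floor area 8,200 square feet ≤ 9,200 square feet; sells tobacco products → Commercial Permit required.
[R5] sells tobacco products; years in business 22 < 30; floor area 8,200 square feet ≤ 13,300 square feet → Municipal Permit not required.
[R6] years in business 22 ≤ 29; floor area 8,200 square feet ≤ 13,300 square feet; does not board or breed animals → Operating Registration not required.
[R7] sells tobacco products → exempt from Compliance Certificate.
[R8] years in business 22 ≤ 25; floor area 8,200 square feet < 13,000 square feet; sells tobacco products → Annual License not required.
[R9] years in business 22 ≤ 25; floor area 8,200 square feet < 9,500 square feet → Compliance Registration not required.
[R10] years in business 22 < 25; floor area 8,200 square feet < 16,400 square feet → Compliance Certificate required.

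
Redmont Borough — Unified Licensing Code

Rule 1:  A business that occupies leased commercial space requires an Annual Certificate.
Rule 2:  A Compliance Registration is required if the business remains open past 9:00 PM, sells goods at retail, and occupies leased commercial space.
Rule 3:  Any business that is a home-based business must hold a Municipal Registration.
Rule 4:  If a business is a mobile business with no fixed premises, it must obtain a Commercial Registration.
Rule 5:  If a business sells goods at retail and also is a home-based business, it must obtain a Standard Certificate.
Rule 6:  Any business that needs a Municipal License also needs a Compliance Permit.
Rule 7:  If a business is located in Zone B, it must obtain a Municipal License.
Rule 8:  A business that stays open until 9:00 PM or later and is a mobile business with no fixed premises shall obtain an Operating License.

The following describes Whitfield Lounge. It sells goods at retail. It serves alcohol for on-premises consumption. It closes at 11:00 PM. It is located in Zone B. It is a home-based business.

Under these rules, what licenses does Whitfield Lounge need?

Compliance Permit, Municipal License, Municipal Registration, Standard Certificate

Rule 1: is a home-based business (not: occupies leased commercial space) → Annual Certificate not required.
Rule 2: closes 11:00 PM, after 9:00 PM; sells goods at retail; is a home-based business (not: occupies leased commercial space) → Compliance Registration not required.
Rule 3: is a home-based business → Municipal Registration required.
Rule 4: is a home-based business (not: is a mobile business with no fixed premises) → Commercial Registration not required.
Rule 5: sells goods at retail; is a home-based business → Standard Certificate required.
Rule 6: Municipal License is required → Compliance Permit also required.
Rule 7: is located in Zone B → Municipal License required.
Rule 8: closes 11:00 PM, after 9:00 PM; is a home-based business (not: is a mobile business with no fixed premises) → Operating License not required.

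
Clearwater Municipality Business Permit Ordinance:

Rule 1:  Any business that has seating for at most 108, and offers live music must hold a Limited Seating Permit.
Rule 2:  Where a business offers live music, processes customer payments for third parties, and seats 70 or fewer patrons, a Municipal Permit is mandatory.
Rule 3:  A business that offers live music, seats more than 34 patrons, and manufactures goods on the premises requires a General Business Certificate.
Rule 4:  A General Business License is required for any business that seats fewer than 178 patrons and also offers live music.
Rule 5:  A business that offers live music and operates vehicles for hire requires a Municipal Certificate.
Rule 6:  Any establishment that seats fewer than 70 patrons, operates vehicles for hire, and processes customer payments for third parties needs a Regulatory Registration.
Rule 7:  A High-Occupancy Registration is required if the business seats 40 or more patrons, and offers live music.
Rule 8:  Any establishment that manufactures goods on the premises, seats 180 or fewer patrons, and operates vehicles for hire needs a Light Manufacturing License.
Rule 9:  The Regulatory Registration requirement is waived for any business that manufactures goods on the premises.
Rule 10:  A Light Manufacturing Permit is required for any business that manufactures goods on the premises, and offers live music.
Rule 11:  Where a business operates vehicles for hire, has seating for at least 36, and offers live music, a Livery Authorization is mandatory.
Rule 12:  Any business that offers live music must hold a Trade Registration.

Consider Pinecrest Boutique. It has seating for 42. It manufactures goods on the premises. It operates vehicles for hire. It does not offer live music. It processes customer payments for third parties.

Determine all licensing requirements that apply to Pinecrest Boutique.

Rule 1: seating 42 ≤ 108; does not offer live music → Limited Seating Permit not required.
Rule 2: does not offer live music; processes customer payments for third parties; seating 42 ≤ 70 → Municipal Permit not required.
Rule 3: does not offer live music; seating 42 > 34; manufactures goods on the premises → General Business Certificate not required.
Rule 4: seating 42 < 178; does not offer live music → General Business License not required.
Rule 5: does not offer live music; operates vehicles for hire → Municipal Certificate not required.
Rule 6: seating 42 < 70; operates vehicles for hire; processes customer payments for third parties → Regulatory Registration required.
Rule 7: seating 42 ≥ 40; does not offer live music → High-Occupancy Registration not required.
Rule 8: manufactures goods on the premises; seating 42 ≤ 180; operates vehicles for hire → Light Manufacturing License required.
Rule 9: manufactures goods on the premises → exempt from Regulatory Registration.
Rule 10: manufactures goods on the premises; does not offer live music → Light Manufacturing Permit not required.
Rule 11: operates vehicles for hire; seating 42 ≥ 36; does not offer live music → Livery Authorization not required.
Rule 12: does not offer live music → Trade Registration not required.

Light Manufacturing License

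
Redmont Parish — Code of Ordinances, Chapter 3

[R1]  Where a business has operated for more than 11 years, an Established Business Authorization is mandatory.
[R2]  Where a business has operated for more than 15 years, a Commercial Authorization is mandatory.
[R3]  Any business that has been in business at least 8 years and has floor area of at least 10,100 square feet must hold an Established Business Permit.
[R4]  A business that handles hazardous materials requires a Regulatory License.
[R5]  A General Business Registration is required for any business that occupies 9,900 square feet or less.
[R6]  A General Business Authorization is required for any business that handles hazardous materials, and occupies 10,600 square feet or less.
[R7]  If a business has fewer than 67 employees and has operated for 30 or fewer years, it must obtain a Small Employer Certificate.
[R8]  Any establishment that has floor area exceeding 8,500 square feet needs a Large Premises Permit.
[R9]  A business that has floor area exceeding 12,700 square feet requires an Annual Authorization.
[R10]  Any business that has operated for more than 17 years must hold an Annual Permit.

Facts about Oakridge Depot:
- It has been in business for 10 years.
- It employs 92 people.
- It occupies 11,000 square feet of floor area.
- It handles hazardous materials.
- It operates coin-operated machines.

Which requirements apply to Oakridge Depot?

[R1] years in business 10 ≤ 11 → Established Business Authorization not required.
[R2] years in business 10 ≤ 15 → Commercial Authorization not required.
[R3] years in business 10 ≥ 8; floor area 11,000 square feet ≥ 10,100 square feet → Established Business Permit required.
[R4] handles hazardous materials → Regulatory License required.
[R5] floor area 11,000 square feet > 9,900 square feet → General Business Registration not required.
[R6] handles hazardous materials; floor area 11,000 square feet > 10,600 square feet → General Business Authorization not required.
[R7] employees 92 ≥ 67; years in business 10 ≤ 30 → Small Employer Certificate not required.
[R8] floor area 11,000 square feet > 8,500 square feet → Large Premises Permit required.
[R9] floor area 11,000 square feet ≤ 12,700 square feet → Annual Authorization not required.
[R10] years in business 10 ≤ 17 → Annual Permit not required.

Established Business Permit, Large Premises Permit, Regulatory License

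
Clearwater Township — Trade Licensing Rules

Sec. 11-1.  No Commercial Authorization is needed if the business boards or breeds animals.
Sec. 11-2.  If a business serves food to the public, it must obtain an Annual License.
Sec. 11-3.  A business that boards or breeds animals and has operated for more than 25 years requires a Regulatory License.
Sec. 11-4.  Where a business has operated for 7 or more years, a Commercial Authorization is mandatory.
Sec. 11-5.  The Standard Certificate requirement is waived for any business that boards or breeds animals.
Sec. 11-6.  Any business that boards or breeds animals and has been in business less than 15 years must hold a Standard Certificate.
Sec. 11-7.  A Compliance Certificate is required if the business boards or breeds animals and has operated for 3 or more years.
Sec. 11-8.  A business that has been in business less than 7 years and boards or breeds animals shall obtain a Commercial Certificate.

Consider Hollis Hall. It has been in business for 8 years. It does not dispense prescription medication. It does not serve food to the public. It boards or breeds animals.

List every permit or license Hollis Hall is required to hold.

Sec. 11-1. boards or breeds animals → exempt from Commercial Authorization.
Sec. 11-2. does not serve food to the public → Annual License not required.
Sec. 11-3. boards or breeds animals; years in business 8 ≤ 25 → Regulatory License not required.
Sec. 11-4. years in business 8 ≥ 7 → Commercial Authorization required.
Sec. 11-5. boards or breeds animals → exempt from Standard Certificate.
Sec. 11-6. boards or breeds animals; years in business 8 < 15 → Standard Certificate required.
Sec. 11-7. boards or breeds animals; years in business 8 ≥ 3 → Compliance Certificate required.
Sec. 11-8. years in business 8 ≥ 7; boards or breeds animals → Commercial Certificate not required.

Compliance Certificate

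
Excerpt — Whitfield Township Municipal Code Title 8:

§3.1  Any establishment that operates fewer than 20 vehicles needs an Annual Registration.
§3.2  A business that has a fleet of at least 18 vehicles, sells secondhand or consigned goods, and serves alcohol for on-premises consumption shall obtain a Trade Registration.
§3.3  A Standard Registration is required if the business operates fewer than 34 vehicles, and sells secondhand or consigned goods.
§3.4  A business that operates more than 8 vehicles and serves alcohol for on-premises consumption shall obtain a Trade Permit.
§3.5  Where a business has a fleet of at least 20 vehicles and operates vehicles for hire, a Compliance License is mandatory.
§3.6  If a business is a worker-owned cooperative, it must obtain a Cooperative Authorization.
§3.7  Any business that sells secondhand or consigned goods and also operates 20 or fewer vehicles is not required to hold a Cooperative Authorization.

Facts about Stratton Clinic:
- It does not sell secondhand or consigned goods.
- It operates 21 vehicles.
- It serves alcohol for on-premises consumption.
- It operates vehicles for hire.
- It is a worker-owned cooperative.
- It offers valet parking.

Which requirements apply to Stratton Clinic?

Compliance License, Cooperative Authorization, Trade Permit

§3.1 vehicles 21 ≥ 20 → Annual Registration not required.
§3.2 vehicles 21 ≥ 18; does not sell secondhand or consigned goods; serves alcohol for on-premises consumption → Trade Registration not required.
§3.3 vehicles 21 < 34; does not sell secondhand or consigned goods → Standard Registration not required.
§3.4 vehicles 21 > 8; serves alcohol for on-premises consumption → Trade Permit required.
§3.5 vehicles 21 ≥ 20; operates vehicles for hire → Compliance License required.
§3.6 is a worker-owned cooperative → Cooperative Authorization required.
§3.7 does not sell secondhand or consigned goods; vehicles 21 > 20 → Cooperative Authorization exemption does not apply.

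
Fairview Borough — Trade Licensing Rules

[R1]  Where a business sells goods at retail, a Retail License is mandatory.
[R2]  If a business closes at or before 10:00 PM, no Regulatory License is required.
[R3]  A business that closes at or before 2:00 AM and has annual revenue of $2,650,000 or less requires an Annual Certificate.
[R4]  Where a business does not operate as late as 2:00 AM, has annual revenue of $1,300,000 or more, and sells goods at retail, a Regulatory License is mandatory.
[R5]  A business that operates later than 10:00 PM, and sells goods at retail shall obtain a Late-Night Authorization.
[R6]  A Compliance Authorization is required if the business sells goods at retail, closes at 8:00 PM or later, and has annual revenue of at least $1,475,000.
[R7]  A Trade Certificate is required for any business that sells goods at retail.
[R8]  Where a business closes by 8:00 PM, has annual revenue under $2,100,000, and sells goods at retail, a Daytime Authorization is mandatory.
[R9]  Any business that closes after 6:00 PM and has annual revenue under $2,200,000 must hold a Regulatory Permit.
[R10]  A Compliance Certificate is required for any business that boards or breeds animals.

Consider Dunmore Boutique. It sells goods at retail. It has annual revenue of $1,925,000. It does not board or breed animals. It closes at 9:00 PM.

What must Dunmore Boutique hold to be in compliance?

Annual Certificate, Compliance Authorization, Regulatory Permit, Retail License, Trade Certificate

[R1] sells goods at retail → Retail License required.
[R2] closes 9:00 PM, at/before 10:00 PM → exempt from Regulatory License.
[R3] closes 9:00 PM, at/before 2:00 AM; revenue $1,925,000 ≤ $2,650,000 → Annual Certificate required.
[R4] closes 9:00 PM, at/before 2:00 AM; revenue $1,925,000 ≥ $1,300,000; sells goods at retail → Regulatory License required.
[R5] closes 9:00 PM, at/before 10:00 PM; sells goods at retail → Late-Night Authorization not required.
[R6] sells goods at retail; closes 9:00 PM, after 8:00 PM; revenue $1,925,000 ≥ $1,475,000 → Compliance Authorization required.
[R7] sells goods at retail → Trade Certificate required.
[R8] closes 9:00 PM, after 8:00 PM; revenue $1,925,000 < $2,100,000; sells goods at retail → Daytime Authorization not required.
[R9] closes 9:00 PM, after 6:00 PM; revenue $1,925,000 < $2,200,000 → Regulatory Permit required.
[R10] does not board or breed animals → Compliance Certificate not required.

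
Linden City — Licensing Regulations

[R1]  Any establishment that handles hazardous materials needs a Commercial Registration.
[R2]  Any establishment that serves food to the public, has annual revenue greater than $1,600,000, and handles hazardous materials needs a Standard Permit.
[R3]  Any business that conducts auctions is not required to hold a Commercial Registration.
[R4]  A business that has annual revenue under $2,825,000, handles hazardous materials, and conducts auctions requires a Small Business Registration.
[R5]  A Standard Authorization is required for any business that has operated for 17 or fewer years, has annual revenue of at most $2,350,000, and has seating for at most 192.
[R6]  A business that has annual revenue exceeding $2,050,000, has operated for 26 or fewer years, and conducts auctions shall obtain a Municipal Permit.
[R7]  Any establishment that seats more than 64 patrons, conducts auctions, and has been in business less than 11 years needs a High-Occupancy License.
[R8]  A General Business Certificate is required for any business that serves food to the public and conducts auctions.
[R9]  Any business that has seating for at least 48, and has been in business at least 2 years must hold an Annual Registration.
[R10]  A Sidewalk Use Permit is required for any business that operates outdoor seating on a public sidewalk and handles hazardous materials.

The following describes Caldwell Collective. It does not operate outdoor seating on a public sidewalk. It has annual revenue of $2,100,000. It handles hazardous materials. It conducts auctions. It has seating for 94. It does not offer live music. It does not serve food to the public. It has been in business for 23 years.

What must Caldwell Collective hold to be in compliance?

[R1] handles hazardous materials → Commercial Registration required.
[R2] does not serve food to the public; revenue $2,100,000 > $1,600,000; handles hazardous materials → Standard Permit not required.
[R3] conducts auctions → exempt from Commercial Registration.
[R4] revenue $2,100,000 < $2,825,000; handles hazardous materials; conducts auctions → Small Business Registration required.
[R5] years in business 23 > 17; revenue $2,100,000 ≤ $2,350,000; seating 94 ≤ 192 → Standard Authorization not required.
[R6] revenue $2,100,000 > $2,050,000; years in business 23 ≤ 26; conducts auctions → Municipal Permit required.
[R7] seating 94 > 64; conducts auctions; years in business 23 ≥ 11 → High-Occupancy License not required.
[R8] does not serve food to the public; conducts auctions → General Business Certificate not required.
[R9] seating 94 ≥ 48; years in business 23 ≥ 2 → Annual Registration required.
[R10] does not operate outdoor seating on a public sidewalk; handles hazardous materials → Sidewalk Use Permit not required.

Annual Registration, Municipal Permit, Small Business Registration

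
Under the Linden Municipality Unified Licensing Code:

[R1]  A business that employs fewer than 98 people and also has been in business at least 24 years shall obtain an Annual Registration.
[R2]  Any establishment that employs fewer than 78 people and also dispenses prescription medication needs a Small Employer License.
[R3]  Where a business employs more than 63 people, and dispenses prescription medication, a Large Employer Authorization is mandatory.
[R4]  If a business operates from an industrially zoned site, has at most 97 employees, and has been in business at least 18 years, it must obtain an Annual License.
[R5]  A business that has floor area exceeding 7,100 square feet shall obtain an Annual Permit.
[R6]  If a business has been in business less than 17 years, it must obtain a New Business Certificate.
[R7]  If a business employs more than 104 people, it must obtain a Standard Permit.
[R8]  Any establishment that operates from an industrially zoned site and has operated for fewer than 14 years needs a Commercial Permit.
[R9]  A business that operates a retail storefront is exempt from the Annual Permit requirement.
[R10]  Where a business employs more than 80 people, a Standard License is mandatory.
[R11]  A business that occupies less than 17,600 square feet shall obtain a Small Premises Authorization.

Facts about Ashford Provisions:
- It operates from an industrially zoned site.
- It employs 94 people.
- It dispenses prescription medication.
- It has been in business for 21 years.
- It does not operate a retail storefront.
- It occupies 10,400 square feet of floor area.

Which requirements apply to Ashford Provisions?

Annual License, Annual Permit, Large Employer Authorization, Small Premises Authorization, Standard License

[R1] employees 94 < 98; years in business 21 < 24 → Annual Registration not required.
[R2] employees 94 ≥ 78; dispenses prescription medication → Small Employer License not required.
[R3] employees 94 > 63; dispenses prescription medication → Large Employer Authorization required.
[R4] operates from an industrially zoned site; employees 94 ≤ 97; years in business 21 ≥ 18 → Annual License required.
[R5] floor area 10,400 square feet > 7,100 square feet → Annual Permit required.
[R6] years in business 21 ≥ 17 → New Business Certificate not required.
[R7] employees 94 ≤ 104 → Standard Permit not required.
[R8] operates from an industrially zoned site; years in business 21 ≥ 14 → Commercial Permit not required.
[R9] does not operate a retail storefront → Annual Permit exemption does not apply.
[R10] employees 94 > 80 → Standard License required.
[R11] floor area 10,400 square feet < 17,600 square feet → Small Premises Authorization required.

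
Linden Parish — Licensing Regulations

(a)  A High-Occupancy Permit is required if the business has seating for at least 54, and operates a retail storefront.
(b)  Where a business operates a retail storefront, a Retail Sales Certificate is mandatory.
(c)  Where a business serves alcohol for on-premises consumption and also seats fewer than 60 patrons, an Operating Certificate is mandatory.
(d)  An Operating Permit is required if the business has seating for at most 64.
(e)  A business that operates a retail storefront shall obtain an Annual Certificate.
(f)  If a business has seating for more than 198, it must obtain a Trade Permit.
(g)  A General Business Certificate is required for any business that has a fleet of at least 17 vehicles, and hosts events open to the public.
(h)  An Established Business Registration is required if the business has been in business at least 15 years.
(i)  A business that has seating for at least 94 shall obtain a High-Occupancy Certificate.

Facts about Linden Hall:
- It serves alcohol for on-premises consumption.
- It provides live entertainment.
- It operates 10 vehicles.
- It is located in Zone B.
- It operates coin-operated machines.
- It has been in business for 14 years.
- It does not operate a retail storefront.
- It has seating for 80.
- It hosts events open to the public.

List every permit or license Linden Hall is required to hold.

None

(a) seating 80 ≥ 54; does not operate a retail storefront → High-Occupancy Permit not required.
(b) does not operate a retail storefront → Retail Sales Certificate not required.
(c) serves alcohol for on-premises consumption; seating 80 ≥ 60 → Operating Certificate not required.
(d) seating 80 > 64 → Operating Permit not required.
(e) does not operate a retail storefront → Annual Certificate not required.
(f) seating 80 ≤ 198 → Trade Permit not required.
(g) vehicles 10 < 17; hosts events open to the public → General Business Certificate not required.
(h) years in business 14 < 15 → Established Business Registration not required.
(i) seating 80 < 94 → High-Occupancy Certificate not required.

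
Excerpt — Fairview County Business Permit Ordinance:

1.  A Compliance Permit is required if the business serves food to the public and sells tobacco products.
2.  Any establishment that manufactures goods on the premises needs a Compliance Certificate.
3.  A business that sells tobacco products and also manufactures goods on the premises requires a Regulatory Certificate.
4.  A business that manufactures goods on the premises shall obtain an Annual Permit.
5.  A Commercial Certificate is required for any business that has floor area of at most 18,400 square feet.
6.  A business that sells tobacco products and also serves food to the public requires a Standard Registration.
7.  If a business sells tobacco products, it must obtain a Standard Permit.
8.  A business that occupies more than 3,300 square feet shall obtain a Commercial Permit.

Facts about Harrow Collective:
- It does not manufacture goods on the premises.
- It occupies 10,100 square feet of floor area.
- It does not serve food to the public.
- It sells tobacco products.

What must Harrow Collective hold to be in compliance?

1. does not serve food to the public; sells tobacco products → Compliance Permit not required.
2. does not manufacture goods on the premises → Compliance Certificate not required.
3. sells tobacco products; does not manufacture goods on the premises → Regulatory Certificate not required.
4. does not manufacture goods on the premises → Annual Permit not required.
5. floor area 10,100 square feet ≤ 18,400 square feet → Commercial Certificate required.
6. sells tobacco products; does not serve food to the public → Standard Registration not required.
7. sells tobacco products → Standard Permit required.
8. floor area 10,100 square feet > 3,300 square feet → Commercial Permit required.

Commercial Certificate, Commercial Permit, Standard Permit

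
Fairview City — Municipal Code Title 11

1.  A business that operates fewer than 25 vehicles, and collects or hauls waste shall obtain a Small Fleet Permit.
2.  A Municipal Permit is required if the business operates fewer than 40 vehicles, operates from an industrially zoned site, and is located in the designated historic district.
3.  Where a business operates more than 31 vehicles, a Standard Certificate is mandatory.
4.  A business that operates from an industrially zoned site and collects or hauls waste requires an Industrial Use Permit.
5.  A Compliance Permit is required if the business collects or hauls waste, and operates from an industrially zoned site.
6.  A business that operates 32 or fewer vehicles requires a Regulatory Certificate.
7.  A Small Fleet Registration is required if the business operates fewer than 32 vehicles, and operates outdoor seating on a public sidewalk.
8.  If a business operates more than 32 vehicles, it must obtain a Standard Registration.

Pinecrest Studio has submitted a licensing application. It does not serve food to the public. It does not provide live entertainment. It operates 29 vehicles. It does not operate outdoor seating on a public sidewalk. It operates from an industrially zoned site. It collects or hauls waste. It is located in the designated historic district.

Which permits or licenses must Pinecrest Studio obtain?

Compliance Permit, Industrial Use Permit, Municipal Permit, Regulatory Certificate

1. vehicles 29 ≥ 25; collects or hauls waste → Small Fleet Permit not required.
2. vehicles 29 < 40; operates from an industrially zoned site; is located in the designated historic district → Municipal Permit required.
3. vehicles 29 ≤ 31 → Standard Certificate not required.
4. operates from an industrially zoned site; collects or hauls waste → Industrial Use Permit required.
5. collects or hauls waste; operates from an industrially zoned site → Compliance Permit required.
6. vehicles 29 ≤ 32 → Regulatory Certificate required.
7. vehicles 29 < 32; does not operate outdoor seating on a public sidewalk → Small Fleet Registration not required.
8. vehicles 29 ≤ 32 → Standard Registration not required.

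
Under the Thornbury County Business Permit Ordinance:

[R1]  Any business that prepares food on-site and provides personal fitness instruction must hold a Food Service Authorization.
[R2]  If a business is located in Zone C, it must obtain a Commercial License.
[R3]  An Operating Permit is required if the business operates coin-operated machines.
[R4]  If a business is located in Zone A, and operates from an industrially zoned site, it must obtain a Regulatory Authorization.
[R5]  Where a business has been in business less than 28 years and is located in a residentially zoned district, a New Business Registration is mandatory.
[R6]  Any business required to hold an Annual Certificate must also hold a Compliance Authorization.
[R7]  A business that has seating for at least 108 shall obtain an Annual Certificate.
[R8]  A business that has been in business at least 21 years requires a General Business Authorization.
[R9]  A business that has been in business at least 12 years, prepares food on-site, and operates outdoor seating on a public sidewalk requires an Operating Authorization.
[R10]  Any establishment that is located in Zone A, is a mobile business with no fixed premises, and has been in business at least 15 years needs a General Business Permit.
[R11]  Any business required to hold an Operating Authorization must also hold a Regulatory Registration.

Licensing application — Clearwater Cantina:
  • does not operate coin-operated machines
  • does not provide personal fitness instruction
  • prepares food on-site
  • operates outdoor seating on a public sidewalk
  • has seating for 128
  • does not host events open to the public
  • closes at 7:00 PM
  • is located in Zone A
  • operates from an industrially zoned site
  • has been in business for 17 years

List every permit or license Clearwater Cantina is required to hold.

Annual Certificate, Compliance Authorization, Operating Authorization, Regulatory Authorization, Regulatory Registration

[R1] prepares food on-site; does not provide personal fitness instruction → Food Service Authorization not required.
[R2] is located in Zone A (not: is located in Zone C) → Commercial License not required.
[R3] does not operate coin-operated machines → Operating Permit not required.
[R4] is located in Zone A; operates from an industrially zoned site → Regulatory Authorization required.
[R5] years in business 17 < 28; is located in Zone A (not: is located in a residentially zoned district) → New Business Registration not required.
[R6] Annual Certificate is required → Compliance Authorization also required.
[R7] seating 128 ≥ 108 → Annual Certificate required.
[R8] years in business 17 < 21 → General Business Authorization not required.
[R9] years in business 17 ≥ 12; prepares food on-site; operates outdoor seating on a public sidewalk → Operating Authorization required.
[R10] is located in Zone A; operates from an industrially zoned site (not: is a mobile business with no fixed premises); years in business 17 ≥ 15 → General Business Permit not required.
[R11] Operating Authorization is required → Regulatory Registration also required.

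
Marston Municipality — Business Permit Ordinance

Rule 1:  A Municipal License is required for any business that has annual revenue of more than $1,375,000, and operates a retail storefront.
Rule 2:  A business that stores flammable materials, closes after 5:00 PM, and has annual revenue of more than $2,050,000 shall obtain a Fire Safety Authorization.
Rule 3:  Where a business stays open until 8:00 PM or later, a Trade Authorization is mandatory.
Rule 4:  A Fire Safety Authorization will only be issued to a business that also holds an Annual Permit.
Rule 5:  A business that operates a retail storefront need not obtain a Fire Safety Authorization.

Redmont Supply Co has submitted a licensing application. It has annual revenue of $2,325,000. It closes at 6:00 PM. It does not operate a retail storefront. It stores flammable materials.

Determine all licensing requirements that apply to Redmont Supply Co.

Annual Permit, Fire Safety Authorization

Rule 1: revenue $2,325,000 > $1,375,000; does not operate a retail storefront → Municipal License not required.
Rule 2: stores flammable materials; closes 6:00 PM, after 5:00 PM; revenue $2,325,000 > $2,050,000 → Fire Safety Authorization required.
Rule 3: closes 6:00 PM, at/before 8:00 PM → Trade Authorization not required.
Rule 4: Fire Safety Authorization is required → Annual Permit also required.
Rule 5: does not operate a retail storefront → Fire Safety Authorization exemption does not apply.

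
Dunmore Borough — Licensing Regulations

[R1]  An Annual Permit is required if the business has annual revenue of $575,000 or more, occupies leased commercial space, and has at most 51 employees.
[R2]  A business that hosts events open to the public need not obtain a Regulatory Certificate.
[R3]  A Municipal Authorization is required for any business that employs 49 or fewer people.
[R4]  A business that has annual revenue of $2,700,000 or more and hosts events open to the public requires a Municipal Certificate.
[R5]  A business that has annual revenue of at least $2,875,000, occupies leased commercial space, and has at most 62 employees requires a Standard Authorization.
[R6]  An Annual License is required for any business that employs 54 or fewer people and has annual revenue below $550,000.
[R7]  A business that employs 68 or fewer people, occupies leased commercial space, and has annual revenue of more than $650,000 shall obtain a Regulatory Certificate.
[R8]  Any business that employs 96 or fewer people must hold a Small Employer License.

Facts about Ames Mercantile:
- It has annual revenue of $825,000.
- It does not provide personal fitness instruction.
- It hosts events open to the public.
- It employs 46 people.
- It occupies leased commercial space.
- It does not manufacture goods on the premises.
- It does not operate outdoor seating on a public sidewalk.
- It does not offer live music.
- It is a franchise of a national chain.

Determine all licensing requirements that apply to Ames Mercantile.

Annual Permit, Municipal Authorization, Small Employer License

[R1] revenue $825,000 ≥ $575,000; occupies leased commercial space; employees 46 ≤ 51 → Annual Permit required.
[R2] hosts events open to the public → exempt from Regulatory Certificate.
[R3] employees 46 ≤ 49 → Municipal Authorization required.
[R4] revenue $825,000 < $2,700,000; hosts events open to the public → Municipal Certificate not required.
[R5] revenue $825,000 < $2,875,000; occupies leased commercial space; employees 46 ≤ 62 → Standard Authorization not required.
[R6] employees 46 ≤ 54; revenue $825,000 ≥ $550,000 → Annual License not required.
[R7] employees 46 ≤ 68; occupies leased commercial space; revenue $825,000 > $650,000 → Regulatory Certificate required.
[R8] employees 46 ≤ 96 → Small Employer License required.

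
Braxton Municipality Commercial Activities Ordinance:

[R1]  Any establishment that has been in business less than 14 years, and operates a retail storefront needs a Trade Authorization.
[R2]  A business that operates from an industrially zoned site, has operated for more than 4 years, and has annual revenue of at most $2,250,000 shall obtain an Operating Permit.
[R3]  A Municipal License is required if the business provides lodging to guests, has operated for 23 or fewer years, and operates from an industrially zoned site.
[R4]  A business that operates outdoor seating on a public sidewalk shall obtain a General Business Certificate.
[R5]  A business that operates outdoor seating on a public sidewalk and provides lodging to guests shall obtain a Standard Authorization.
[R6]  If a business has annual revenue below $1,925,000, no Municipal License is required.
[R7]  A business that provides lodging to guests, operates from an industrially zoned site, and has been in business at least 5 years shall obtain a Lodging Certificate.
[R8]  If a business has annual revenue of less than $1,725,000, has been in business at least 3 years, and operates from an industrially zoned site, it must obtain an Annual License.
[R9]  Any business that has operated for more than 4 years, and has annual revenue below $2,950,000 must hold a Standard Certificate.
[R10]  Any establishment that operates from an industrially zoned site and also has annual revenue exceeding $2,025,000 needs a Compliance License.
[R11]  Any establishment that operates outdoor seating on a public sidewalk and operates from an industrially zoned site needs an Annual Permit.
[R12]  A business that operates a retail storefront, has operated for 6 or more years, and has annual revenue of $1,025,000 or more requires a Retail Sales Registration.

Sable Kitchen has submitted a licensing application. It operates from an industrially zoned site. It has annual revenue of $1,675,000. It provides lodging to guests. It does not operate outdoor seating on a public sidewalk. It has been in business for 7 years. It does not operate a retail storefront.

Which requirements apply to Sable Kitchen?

Annual License, Lodging Certificate, Operating Permit, Standard Certificate

[R1] years in business 7 < 14; does not operate a retail storefront → Trade Authorization not required.
[R2] operates from an industrially zoned site; years in business 7 > 4; revenue $1,675,000 ≤ $2,250,000 → Operating Permit required.
[R3] provides lodging to guests; years in business 7 ≤ 23; operates from an industrially zoned site → Municipal License required.
[R4] does not operate outdoor seating on a public sidewalk → General Business Certificate not required.
[R5] does not operate outdoor seating on a public sidewalk; provides lodging to guests → Standard Authorization not required.
[R6] revenue $1,675,000 < $1,925,000 → exempt from Municipal License.
[R7] provides lodging to guests; operates from an industrially zoned site; years in business 7 ≥ 5 → Lodging Certificate required.
[R8] revenue $1,675,000 < $1,725,000; years in business 7 ≥ 3; operates from an industrially zoned site → Annual License required.
[R9] years in business 7 > 4; revenue $1,675,000 < $2,950,000 → Standard Certificate required.
[R10] operates from an industrially zoned site; revenue $1,675,000 ≤ $2,025,000 → Compliance License not required.
[R11] does not operate outdoor seating on a public sidewalk; operates from an industrially zoned site → Annual Permit not required.
[R12] does not operate a retail storefront; years in business 7 ≥ 6; revenue $1,675,000 ≥ $1,025,000 → Retail Sales Registration not required.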